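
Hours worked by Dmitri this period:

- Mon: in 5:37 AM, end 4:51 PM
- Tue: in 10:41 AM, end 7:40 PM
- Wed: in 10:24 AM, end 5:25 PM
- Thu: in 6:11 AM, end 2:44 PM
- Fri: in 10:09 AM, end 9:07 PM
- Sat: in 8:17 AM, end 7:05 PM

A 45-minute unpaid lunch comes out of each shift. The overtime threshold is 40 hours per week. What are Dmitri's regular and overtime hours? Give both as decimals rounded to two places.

Regular 40.00 hours, overtime 13.05 hours

Mon: 5:37 AM–4:51 PM = 11 h 14 min; less 45 min break → 10 h 29 min
Tue: 10:41 AM–7:40 PM = 8 h 59 min; less 45 min break → 8 h 14 min
Wed: 10:24 AM–5:25 PM = 7 h 1 min; less 45 min break → 6 h 16 min
Thu: 6:11 AM–2:44 PM = 8 h 33 min; less 45 min break → 7 h 48 min
Fri: 10:09 AM–9:07 PM = 10 h 58 min; less 45 min break → 10 h 13 min
Sat: 8:17 AM–7:05 PM = 10 h 48 min; less 45 min break → 10 h 3 min
Total worked: 53 h 3 min = 53.05 h.
Threshold 40 h → overtime 13 h 3 min, regular 40 h 0 min.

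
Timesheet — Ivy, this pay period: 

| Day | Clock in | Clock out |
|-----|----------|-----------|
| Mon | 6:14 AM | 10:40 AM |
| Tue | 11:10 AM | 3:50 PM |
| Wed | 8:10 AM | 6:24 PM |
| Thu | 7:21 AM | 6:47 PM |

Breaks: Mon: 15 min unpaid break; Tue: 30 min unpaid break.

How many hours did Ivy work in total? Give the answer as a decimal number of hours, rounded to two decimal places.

Mon: 6:14 AM–10:40 AM = 4 h 26 min; less 15 min break → 4 h 11 min
Tue: 11:10 AM–3:50 PM = 4 h 40 min; less 30 min break → 4 h 10 min
Wed: 8:10 AM–6:24 PM = 10 h 14 min
Thu: 7:21 AM–6:47 PM = 11 h 26 min
Total: 4 h 11 min + 4 h 10 min + 10 h 14 min + 11 h 26 min = 30 h 1 min.

30.02 hours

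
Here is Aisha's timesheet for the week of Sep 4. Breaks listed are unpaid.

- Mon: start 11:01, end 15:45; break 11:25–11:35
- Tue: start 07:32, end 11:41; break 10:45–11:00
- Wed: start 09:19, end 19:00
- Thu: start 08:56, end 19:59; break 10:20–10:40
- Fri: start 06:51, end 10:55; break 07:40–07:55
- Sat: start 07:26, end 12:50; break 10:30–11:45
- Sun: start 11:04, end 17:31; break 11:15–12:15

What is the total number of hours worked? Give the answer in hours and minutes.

42 h 17 min

Mon: 11:01–15:45 = 4 h 44 min; less 10 min break → 4 h 34 min
Tue: 07:32–11:41 = 4 h 9 min; less 15 min break → 3 h 54 min
Wed: 09:19–19:00 = 9 h 41 min
Thu: 08:56–19:59 = 11 h 3 min; less 20 min break → 10 h 43 min
Fri: 06:51–10:55 = 4 h 4 min; less 15 min break → 3 h 49 min
Sat: 07:26–12:50 = 5 h 24 min; less 75 min break → 4 h 9 min
Sun: 11:04–17:31 = 6 h 27 min; less 60 min break → 5 h 27 min
Total: 4 h 34 min + 3 h 54 min + 9 h 41 min + 10 h 43 min + 3 h 49 min + 4 h 9 min + 5 h 27 min = 42 h 17 min.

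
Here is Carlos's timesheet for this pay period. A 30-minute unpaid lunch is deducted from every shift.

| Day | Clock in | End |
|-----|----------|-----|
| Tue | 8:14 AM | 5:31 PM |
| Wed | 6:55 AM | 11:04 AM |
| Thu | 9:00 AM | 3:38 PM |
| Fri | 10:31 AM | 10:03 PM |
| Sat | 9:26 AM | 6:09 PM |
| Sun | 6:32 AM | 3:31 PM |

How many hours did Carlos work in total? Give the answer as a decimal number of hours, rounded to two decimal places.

Tue: 8:14 AM–5:31 PM = 9 h 17 min; less 30 min break → 8 h 47 min
Wed: 6:55 AM–11:04 AM = 4 h 9 min; less 30 min break → 3 h 39 min
Thu: 9:00 AM–3:38 PM = 6 h 38 min; less 30 min break → 6 h 8 min
Fri: 10:31 AM–10:03 PM = 11 h 32 min; less 30 min break → 11 h 2 min
Sat: 9:26 AM–6:09 PM = 8 h 43 min; less 30 min break → 8 h 13 min
Sun: 6:32 AM–3:31 PM = 8 h 59 min; less 30 min break → 8 h 29 min
Total: 8 h 47 min + 3 h 39 min + 6 h 8 min + 11 h 2 min + 8 h 13 min + 8 h 29 min = 46 h 18 min.

46.30 hours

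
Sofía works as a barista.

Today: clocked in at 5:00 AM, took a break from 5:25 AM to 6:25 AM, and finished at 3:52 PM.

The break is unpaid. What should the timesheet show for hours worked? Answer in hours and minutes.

9 h 52 min

Today: 5:00 AM–3:52 PM = 10 h 52 min; less 60 min break → 9 h 52 min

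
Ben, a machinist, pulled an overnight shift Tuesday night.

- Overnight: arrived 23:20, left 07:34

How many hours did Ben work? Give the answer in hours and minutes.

Overnight: 23:20 → midnight = 0 h 40 min; midnight → 07:34 = 7 h 34 min; span 8 h 14 min

8 h 14 min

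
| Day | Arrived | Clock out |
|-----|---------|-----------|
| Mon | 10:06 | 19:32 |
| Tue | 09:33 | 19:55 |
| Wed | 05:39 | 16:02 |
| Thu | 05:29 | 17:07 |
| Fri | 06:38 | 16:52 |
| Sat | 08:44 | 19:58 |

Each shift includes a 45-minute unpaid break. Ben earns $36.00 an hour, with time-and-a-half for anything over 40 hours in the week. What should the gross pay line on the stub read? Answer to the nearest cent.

Mon: 10:06–19:32 = 9 h 26 min; less 45 min break → 8 h 41 min
Tue: 09:33–19:55 = 10 h 22 min; less 45 min break → 9 h 37 min
Wed: 05:39–16:02 = 10 h 23 min; less 45 min break → 9 h 38 min
Thu: 05:29–17:07 = 11 h 38 min; less 45 min break → 10 h 53 min
Fri: 06:38–16:52 = 10 h 14 min; less 45 min break → 9 h 29 min
Sat: 08:44–19:58 = 11 h 14 min; less 45 min break → 10 h 29 min
Total worked: 58 h 47 min = 3527 min.
Regular 40 h 0 min = 2400 min at $36.00/h; overtime 18 h 47 min = 1127 min at $54.00/h.
Pay = (2400 × $36.00 + 1127 × $54.00) ÷ 60 = $2454.30.

$2454.30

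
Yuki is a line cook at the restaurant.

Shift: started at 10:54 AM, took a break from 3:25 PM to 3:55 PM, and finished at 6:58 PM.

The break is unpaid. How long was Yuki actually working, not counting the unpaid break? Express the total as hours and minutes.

Shift: 10:54 AM–6:58 PM = 8 h 4 min; less 30 min break → 7 h 34 min

7 h 34 min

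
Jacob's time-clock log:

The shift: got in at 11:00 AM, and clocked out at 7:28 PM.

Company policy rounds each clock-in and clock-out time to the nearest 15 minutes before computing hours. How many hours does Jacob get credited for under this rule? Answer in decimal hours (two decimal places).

The shift: in 11:00 AM→11:00 AM, out 7:28 PM→7:30 PM; 8 h 30 min

8.50 hours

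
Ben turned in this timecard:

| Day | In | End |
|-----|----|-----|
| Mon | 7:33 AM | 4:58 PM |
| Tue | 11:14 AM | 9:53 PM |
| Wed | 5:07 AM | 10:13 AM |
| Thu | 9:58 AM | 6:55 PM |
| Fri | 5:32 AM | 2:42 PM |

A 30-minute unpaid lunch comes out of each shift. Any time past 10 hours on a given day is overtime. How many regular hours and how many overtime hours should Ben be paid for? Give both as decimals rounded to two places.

Regular 40.63 hours, overtime 0.15 hours

Mon: 7:33 AM–4:58 PM = 9 h 25 min; less 30 min break → 8 h 55 min
Tue: 11:14 AM–9:53 PM = 10 h 39 min; less 30 min break → 10 h 9 min
Wed: 5:07 AM–10:13 AM = 5 h 6 min; less 30 min break → 4 h 36 min
Thu: 9:58 AM–6:55 PM = 8 h 57 min; less 30 min break → 8 h 27 min
Fri: 5:32 AM–2:42 PM = 9 h 10 min; less 30 min break → 8 h 40 min
Mon reg 8 h 55 min / OT 0 h 0 min; Tue reg 10 h 0 min / OT 0 h 9 min; Wed reg 4 h 36 min / OT 0 h 0 min; Thu reg 8 h 27 min / OT 0 h 0 min; Fri reg 8 h 40 min / OT 0 h 0 min.
Totals: regular 40 h 38 min, overtime 0 h 9 min.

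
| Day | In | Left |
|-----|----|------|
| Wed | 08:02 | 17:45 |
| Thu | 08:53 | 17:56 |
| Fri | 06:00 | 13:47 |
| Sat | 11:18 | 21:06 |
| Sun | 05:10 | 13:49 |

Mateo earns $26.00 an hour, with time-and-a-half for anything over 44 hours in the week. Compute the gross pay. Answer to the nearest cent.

Wed: 08:02–17:45 = 9 h 43 min
Thu: 08:53–17:56 = 9 h 3 min
Fri: 06:00–13:47 = 7 h 47 min
Sat: 11:18–21:06 = 9 h 48 min
Sun: 05:10–13:49 = 8 h 39 min
Total worked: 45 h 0 min = 2700 min.
Regular 44 h 0 min = 2640 min at $26.00/h; overtime 1 h 0 min = 60 min at $39.00/h.
Pay = (2640 × $26.00 + 60 × $39.00) ÷ 60 = $1183.00.

$1183.00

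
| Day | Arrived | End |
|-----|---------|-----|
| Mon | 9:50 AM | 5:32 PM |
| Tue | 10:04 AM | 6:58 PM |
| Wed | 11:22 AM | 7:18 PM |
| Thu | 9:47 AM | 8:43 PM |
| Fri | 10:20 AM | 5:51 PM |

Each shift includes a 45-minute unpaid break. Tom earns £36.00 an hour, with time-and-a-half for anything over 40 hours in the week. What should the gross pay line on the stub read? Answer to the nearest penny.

Mon: 9:50 AM–5:32 PM = 7 h 42 min; less 45 min break → 6 h 57 min
Tue: 10:04 AM–6:58 PM = 8 h 54 min; less 45 min break → 8 h 9 min
Wed: 11:22 AM–7:18 PM = 7 h 56 min; less 45 min break → 7 h 11 min
Thu: 9:47 AM–8:43 PM = 10 h 56 min; less 45 min break → 10 h 11 min
Fri: 10:20 AM–5:51 PM = 7 h 31 min; less 45 min break → 6 h 46 min
Total worked: 39 h 14 min = 2354 min.
Regular 39 h 14 min = 2354 min at £36.00/h; overtime 0 h 0 min = 0 min at £54.00/h.
Pay = (2354 × £36.00 + 0 × £54.00) ÷ 60 = £1412.40.

£1412.40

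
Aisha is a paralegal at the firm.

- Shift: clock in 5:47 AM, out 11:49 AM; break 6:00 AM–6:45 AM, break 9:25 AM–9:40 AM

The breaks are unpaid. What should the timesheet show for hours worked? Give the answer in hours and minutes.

5 h 2 min

Shift: 5:47 AM–11:49 AM = 6 h 2 min; less 60 min break → 5 h 2 min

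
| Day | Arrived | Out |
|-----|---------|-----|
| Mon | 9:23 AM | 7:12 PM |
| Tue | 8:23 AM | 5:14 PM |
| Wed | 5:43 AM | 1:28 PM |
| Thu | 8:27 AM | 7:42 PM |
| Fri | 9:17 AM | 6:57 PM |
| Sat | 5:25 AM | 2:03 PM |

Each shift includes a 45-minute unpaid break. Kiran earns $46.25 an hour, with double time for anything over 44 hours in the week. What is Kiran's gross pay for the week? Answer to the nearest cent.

Mon: 9:23 AM–7:12 PM = 9 h 49 min; less 45 min break → 9 h 4 min
Tue: 8:23 AM–5:14 PM = 8 h 51 min; less 45 min break → 8 h 6 min
Wed: 5:43 AM–1:28 PM = 7 h 45 min; less 45 min break → 7 h 0 min
Thu: 8:27 AM–7:42 PM = 11 h 15 min; less 45 min break → 10 h 30 min
Fri: 9:17 AM–6:57 PM = 9 h 40 min; less 45 min break → 8 h 55 min
Sat: 5:25 AM–2:03 PM = 8 h 38 min; less 45 min break → 7 h 53 min
Total worked: 51 h 28 min = 3088 min.
Regular 44 h 0 min = 2640 min at $46.25/h; overtime 7 h 28 min = 448 min at $92.50/h.
Pay = (2640 × $46.25 + 448 × $92.50) ÷ 60 = $2725.67.

$2725.67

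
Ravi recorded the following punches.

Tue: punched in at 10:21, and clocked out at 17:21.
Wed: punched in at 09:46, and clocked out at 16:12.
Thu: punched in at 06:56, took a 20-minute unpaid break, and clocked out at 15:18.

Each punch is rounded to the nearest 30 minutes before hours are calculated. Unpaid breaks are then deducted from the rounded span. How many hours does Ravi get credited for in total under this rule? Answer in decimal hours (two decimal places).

21.17 hours

Tue: in 10:21→10:30, out 17:21→17:30; 7 h 0 min
Wed: in 09:46→10:00, out 16:12→16:00; 6 h 0 min
Thu: in 06:56→07:00, out 15:18→15:30; 8 h 30 min − 20 min = 8 h 10 min
Total credited: 21 h 10 min.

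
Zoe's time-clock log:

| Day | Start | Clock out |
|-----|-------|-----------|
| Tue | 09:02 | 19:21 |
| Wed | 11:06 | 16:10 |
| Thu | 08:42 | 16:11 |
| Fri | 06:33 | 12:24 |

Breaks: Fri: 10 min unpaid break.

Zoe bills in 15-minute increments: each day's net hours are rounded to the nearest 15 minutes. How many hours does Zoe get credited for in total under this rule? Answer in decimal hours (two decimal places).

28.50 hours

Tue: 09:02–19:21 = 10 h 19 min → rounds to 10 h 15 min
Wed: 11:06–16:10 = 5 h 4 min → rounds to 5 h 0 min
Thu: 08:42–16:11 = 7 h 29 min → rounds to 7 h 30 min
Fri: 06:33–12:24 = 5 h 51 min − 10 min = 5 h 41 min → rounds to 5 h 45 min
Total credited: 28 h 30 min.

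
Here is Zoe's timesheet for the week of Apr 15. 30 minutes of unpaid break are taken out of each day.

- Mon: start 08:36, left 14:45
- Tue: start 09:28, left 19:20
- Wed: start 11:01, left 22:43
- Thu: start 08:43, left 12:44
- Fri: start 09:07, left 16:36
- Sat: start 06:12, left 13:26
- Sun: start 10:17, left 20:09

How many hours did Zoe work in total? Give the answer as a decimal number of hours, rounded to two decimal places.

52.82 hours

Mon: 08:36–14:45 = 6 h 9 min; less 30 min break → 5 h 39 min
Tue: 09:28–19:20 = 9 h 52 min; less 30 min break → 9 h 22 min
Wed: 11:01–22:43 = 11 h 42 min; less 30 min break → 11 h 12 min
Thu: 08:43–12:44 = 4 h 1 min; less 30 min break → 3 h 31 min
Fri: 09:07–16:36 = 7 h 29 min; less 30 min break → 6 h 59 min
Sat: 06:12–13:26 = 7 h 14 min; less 30 min break → 6 h 44 min
Sun: 10:17–20:09 = 9 h 52 min; less 30 min break → 9 h 22 min
Total: 5 h 39 min + 9 h 22 min + 11 h 12 min + 3 h 31 min + 6 h 59 min + 6 h 44 min + 9 h 22 min = 52 h 49 min.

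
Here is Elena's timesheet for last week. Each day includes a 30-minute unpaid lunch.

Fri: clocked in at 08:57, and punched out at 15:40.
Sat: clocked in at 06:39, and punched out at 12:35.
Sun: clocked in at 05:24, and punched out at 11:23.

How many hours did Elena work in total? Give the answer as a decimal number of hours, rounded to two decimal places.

Fri: 08:57–15:40 = 6 h 43 min; less 30 min break → 6 h 13 min
Sat: 06:39–12:35 = 5 h 56 min; less 30 min break → 5 h 26 min
Sun: 05:24–11:23 = 5 h 59 min; less 30 min break → 5 h 29 min
Total: 6 h 13 min + 5 h 26 min + 5 h 29 min = 17 h 8 min.

17.13 hours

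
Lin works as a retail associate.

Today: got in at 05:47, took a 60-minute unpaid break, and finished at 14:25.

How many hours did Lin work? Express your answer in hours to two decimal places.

Today: 05:47–14:25 = 8 h 38 min; less 60 min break → 7 h 38 min

7.63 hours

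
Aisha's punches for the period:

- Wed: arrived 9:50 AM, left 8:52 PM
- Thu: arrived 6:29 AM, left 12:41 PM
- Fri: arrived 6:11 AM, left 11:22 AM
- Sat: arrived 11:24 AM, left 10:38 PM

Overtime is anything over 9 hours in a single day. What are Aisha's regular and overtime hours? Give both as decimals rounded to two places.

Wed: 9:50 AM–8:52 PM = 11 h 2 min
Thu: 6:29 AM–12:41 PM = 6 h 12 min
Fri: 6:11 AM–11:22 AM = 5 h 11 min
Sat: 11:24 AM–10:38 PM = 11 h 14 min
Wed reg 9 h 0 min / OT 2 h 2 min; Thu reg 6 h 12 min / OT 0 h 0 min; Fri reg 5 h 11 min / OT 0 h 0 min; Sat reg 9 h 0 min / OT 2 h 14 min.
Totals: regular 29 h 23 min, overtime 4 h 16 min.

Regular 29.38 hours, overtime 4.27 hours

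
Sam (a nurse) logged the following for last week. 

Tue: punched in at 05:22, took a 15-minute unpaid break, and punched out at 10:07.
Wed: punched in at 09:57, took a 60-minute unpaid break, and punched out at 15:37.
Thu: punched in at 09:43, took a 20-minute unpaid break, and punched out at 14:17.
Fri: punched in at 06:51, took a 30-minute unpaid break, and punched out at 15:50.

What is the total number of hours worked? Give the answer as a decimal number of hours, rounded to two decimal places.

21.88 hours

Tue: 05:22–10:07 = 4 h 45 min; less 15 min break → 4 h 30 min
Wed: 09:57–15:37 = 5 h 40 min; less 60 min break → 4 h 40 min
Thu: 09:43–14:17 = 4 h 34 min; less 20 min break → 4 h 14 min
Fri: 06:51–15:50 = 8 h 59 min; less 30 min break → 8 h 29 min
Total: 4 h 30 min + 4 h 40 min + 4 h 14 min + 8 h 29 min = 21 h 53 min.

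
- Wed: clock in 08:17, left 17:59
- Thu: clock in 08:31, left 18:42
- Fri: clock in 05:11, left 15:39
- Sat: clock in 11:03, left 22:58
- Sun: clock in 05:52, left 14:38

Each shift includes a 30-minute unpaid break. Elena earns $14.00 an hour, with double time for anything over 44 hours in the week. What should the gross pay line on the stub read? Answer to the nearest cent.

Wed: 08:17–17:59 = 9 h 42 min; less 30 min break → 9 h 12 min
Thu: 08:31–18:42 = 10 h 11 min; less 30 min break → 9 h 41 min
Fri: 05:11–15:39 = 10 h 28 min; less 30 min break → 9 h 58 min
Sat: 11:03–22:58 = 11 h 55 min; less 30 min break → 11 h 25 min
Sun: 05:52–14:38 = 8 h 46 min; less 30 min break → 8 h 16 min
Total worked: 48 h 32 min = 2912 min.
Regular 44 h 0 min = 2640 min at $14.00/h; overtime 4 h 32 min = 272 min at $28.00/h.
Pay = (2640 × $14.00 + 272 × $28.00) ÷ 60 = $742.93.

$742.93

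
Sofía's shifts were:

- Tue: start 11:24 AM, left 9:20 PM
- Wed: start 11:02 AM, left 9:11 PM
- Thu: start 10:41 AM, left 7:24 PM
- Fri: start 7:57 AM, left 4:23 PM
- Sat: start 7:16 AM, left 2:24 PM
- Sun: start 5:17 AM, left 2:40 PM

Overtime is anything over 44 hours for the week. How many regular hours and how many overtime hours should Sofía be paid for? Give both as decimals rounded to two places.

Tue: 11:24 AM–9:20 PM = 9 h 56 min
Wed: 11:02 AM–9:11 PM = 10 h 9 min
Thu: 10:41 AM–7:24 PM = 8 h 43 min
Fri: 7:57 AM–4:23 PM = 8 h 26 min
Sat: 7:16 AM–2:24 PM = 7 h 8 min
Sun: 5:17 AM–2:40 PM = 9 h 23 min
Total worked: 53 h 45 min = 53.75 h.
Threshold 44 h → overtime 9 h 45 min, regular 44 h 0 min.

Regular 44.00 hours, overtime 9.75 hours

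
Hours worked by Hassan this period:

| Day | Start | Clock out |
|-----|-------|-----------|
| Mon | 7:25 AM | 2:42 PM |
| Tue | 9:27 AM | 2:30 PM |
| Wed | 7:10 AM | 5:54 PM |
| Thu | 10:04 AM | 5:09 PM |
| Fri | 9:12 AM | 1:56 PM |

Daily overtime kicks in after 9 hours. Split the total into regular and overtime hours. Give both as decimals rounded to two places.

Regular 33.15 hours, overtime 1.73 hours

Mon: 7:25 AM–2:42 PM = 7 h 17 min
Tue: 9:27 AM–2:30 PM = 5 h 3 min
Wed: 7:10 AM–5:54 PM = 10 h 44 min
Thu: 10:04 AM–5:09 PM = 7 h 5 min
Fri: 9:12 AM–1:56 PM = 4 h 44 min
Mon reg 7 h 17 min / OT 0 h 0 min; Tue reg 5 h 3 min / OT 0 h 0 min; Wed reg 9 h 0 min / OT 1 h 44 min; Thu reg 7 h 5 min / OT 0 h 0 min; Fri reg 4 h 44 min / OT 0 h 0 min.
Totals: regular 33 h 9 min, overtime 1 h 44 min.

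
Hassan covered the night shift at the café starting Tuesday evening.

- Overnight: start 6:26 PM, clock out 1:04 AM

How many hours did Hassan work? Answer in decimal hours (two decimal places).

Overnight: 6:26 PM → midnight = 5 h 34 min; midnight → 1:04 AM = 1 h 4 min; span 6 h 38 min

6.63 hours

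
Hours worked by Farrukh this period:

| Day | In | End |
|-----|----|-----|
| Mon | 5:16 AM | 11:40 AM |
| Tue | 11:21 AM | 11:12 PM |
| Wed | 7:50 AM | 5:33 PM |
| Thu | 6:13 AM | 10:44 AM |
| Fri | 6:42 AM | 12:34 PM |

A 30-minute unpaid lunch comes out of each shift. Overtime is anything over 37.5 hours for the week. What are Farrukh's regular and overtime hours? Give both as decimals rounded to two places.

Regular 35.85 hours, overtime 0.00 hours

Mon: 5:16 AM–11:40 AM = 6 h 24 min; less 30 min break → 5 h 54 min
Tue: 11:21 AM–11:12 PM = 11 h 51 min; less 30 min break → 11 h 21 min
Wed: 7:50 AM–5:33 PM = 9 h 43 min; less 30 min break → 9 h 13 min
Thu: 6:13 AM–10:44 AM = 4 h 31 min; less 30 min break → 4 h 1 min
Fri: 6:42 AM–12:34 PM = 5 h 52 min; less 30 min break → 5 h 22 min
Total worked: 35 h 51 min = 35.85 h.
Threshold 37.5 h → overtime 0 h 0 min, regular 35 h 51 min.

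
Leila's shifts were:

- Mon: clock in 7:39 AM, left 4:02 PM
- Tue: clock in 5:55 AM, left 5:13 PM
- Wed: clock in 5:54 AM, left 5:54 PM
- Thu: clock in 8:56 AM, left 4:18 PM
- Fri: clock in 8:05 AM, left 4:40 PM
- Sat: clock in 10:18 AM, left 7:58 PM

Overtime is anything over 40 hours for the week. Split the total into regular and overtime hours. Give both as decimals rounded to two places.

Mon: 7:39 AM–4:02 PM = 8 h 23 min
Tue: 5:55 AM–5:13 PM = 11 h 18 min
Wed: 5:54 AM–5:54 PM = 12 h 0 min
Thu: 8:56 AM–4:18 PM = 7 h 22 min
Fri: 8:05 AM–4:40 PM = 8 h 35 min
Sat: 10:18 AM–7:58 PM = 9 h 40 min
Total worked: 57 h 18 min = 57.30 h.
Threshold 40 h → overtime 17 h 18 min, regular 40 h 0 min.

Regular 40.00 hours, overtime 17.30 hours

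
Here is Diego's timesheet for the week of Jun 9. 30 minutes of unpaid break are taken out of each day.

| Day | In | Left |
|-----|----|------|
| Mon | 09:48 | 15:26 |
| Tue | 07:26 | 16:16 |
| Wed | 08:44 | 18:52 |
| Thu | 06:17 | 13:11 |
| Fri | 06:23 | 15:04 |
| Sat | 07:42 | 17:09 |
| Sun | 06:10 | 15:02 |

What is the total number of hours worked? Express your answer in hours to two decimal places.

Mon: 09:48–15:26 = 5 h 38 min; less 30 min break → 5 h 8 min
Tue: 07:26–16:16 = 8 h 50 min; less 30 min break → 8 h 20 min
Wed: 08:44–18:52 = 10 h 8 min; less 30 min break → 9 h 38 min
Thu: 06:17–13:11 = 6 h 54 min; less 30 min break → 6 h 24 min
Fri: 06:23–15:04 = 8 h 41 min; less 30 min break → 8 h 11 min
Sat: 07:42–17:09 = 9 h 27 min; less 30 min break → 8 h 57 min
Sun: 06:10–15:02 = 8 h 52 min; less 30 min break → 8 h 22 min
Total: 5 h 8 min + 8 h 20 min + 9 h 38 min + 6 h 24 min + 8 h 11 min + 8 h 57 min + 8 h 22 min = 55 h 0 min.

55.00 hours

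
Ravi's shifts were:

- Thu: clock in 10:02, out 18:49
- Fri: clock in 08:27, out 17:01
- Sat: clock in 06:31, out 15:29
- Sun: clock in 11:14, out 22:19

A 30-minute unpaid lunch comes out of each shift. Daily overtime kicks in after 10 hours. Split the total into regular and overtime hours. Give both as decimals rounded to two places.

Thu: 10:02–18:49 = 8 h 47 min; less 30 min break → 8 h 17 min
Fri: 08:27–17:01 = 8 h 34 min; less 30 min break → 8 h 4 min
Sat: 06:31–15:29 = 8 h 58 min; less 30 min break → 8 h 28 min
Sun: 11:14–22:19 = 11 h 5 min; less 30 min break → 10 h 35 min
Thu reg 8 h 17 min / OT 0 h 0 min; Fri reg 8 h 4 min / OT 0 h 0 min; Sat reg 8 h 28 min / OT 0 h 0 min; Sun reg 10 h 0 min / OT 0 h 35 min.
Totals: regular 34 h 49 min, overtime 0 h 35 min.

Regular 34.82 hours, overtime 0.58 hours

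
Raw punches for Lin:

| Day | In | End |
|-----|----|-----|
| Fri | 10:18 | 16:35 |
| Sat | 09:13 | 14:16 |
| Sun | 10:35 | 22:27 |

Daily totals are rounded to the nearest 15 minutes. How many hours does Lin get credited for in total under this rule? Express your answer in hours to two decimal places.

23.00 hours

Fri: 10:18–16:35 = 6 h 17 min → rounds to 6 h 15 min
Sat: 09:13–14:16 = 5 h 3 min → rounds to 5 h 0 min
Sun: 10:35–22:27 = 11 h 52 min → rounds to 11 h 45 min
Total credited: 23 h 0 min.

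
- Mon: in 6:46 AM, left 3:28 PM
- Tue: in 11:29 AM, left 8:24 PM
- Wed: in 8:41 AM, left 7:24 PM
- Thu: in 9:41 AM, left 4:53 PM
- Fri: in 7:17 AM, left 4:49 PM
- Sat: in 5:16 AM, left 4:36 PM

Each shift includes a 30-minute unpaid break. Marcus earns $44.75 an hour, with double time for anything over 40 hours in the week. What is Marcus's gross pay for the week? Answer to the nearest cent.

$2989.30

Mon: 6:46 AM–3:28 PM = 8 h 42 min; less 30 min break → 8 h 12 min
Tue: 11:29 AM–8:24 PM = 8 h 55 min; less 30 min break → 8 h 25 min
Wed: 8:41 AM–7:24 PM = 10 h 43 min; less 30 min break → 10 h 13 min
Thu: 9:41 AM–4:53 PM = 7 h 12 min; less 30 min break → 6 h 42 min
Fri: 7:17 AM–4:49 PM = 9 h 32 min; less 30 min break → 9 h 2 min
Sat: 5:16 AM–4:36 PM = 11 h 20 min; less 30 min break → 10 h 50 min
Total worked: 53 h 24 min = 3204 min.
Regular 40 h 0 min = 2400 min at $44.75/h; overtime 13 h 24 min = 804 min at $89.50/h.
Pay = (2400 × $44.75 + 804 × $89.50) ÷ 60 = $2989.30.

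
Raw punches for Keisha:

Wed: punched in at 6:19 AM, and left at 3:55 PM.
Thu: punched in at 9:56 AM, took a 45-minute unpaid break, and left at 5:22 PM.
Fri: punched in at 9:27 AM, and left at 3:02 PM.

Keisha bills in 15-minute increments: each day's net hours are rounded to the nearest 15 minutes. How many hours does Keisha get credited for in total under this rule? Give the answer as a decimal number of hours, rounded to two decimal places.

Wed: 6:19 AM–3:55 PM = 9 h 36 min → rounds to 9 h 30 min
Thu: 9:56 AM–5:22 PM = 7 h 26 min − 45 min = 6 h 41 min → rounds to 6 h 45 min
Fri: 9:27 AM–3:02 PM = 5 h 35 min → rounds to 5 h 30 min
Total credited: 21 h 45 min.

21.75 hours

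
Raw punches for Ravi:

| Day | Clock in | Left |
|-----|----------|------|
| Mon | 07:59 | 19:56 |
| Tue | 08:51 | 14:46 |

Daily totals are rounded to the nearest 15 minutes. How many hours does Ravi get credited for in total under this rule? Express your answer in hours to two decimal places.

18.00 hours

Mon: 07:59–19:56 = 11 h 57 min → rounds to 12 h 0 min
Tue: 08:51–14:46 = 5 h 55 min → rounds to 6 h 0 min
Total credited: 18 h 0 min.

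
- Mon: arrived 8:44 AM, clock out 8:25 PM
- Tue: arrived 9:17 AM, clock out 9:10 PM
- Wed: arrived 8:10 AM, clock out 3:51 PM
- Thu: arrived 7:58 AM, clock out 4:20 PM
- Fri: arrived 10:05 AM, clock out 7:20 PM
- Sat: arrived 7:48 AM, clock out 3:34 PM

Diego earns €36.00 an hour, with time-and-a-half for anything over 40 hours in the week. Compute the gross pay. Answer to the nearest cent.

€2338.20

Mon: 8:44 AM–8:25 PM = 11 h 41 min
Tue: 9:17 AM–9:10 PM = 11 h 53 min
Wed: 8:10 AM–3:51 PM = 7 h 41 min
Thu: 7:58 AM–4:20 PM = 8 h 22 min
Fri: 10:05 AM–7:20 PM = 9 h 15 min
Sat: 7:48 AM–3:34 PM = 7 h 46 min
Total worked: 56 h 38 min = 3398 min.
Regular 40 h 0 min = 2400 min at €36.00/h; overtime 16 h 38 min = 998 min at €54.00/h.
Pay = (2400 × €36.00 + 998 × €54.00) ÷ 60 = €2338.20.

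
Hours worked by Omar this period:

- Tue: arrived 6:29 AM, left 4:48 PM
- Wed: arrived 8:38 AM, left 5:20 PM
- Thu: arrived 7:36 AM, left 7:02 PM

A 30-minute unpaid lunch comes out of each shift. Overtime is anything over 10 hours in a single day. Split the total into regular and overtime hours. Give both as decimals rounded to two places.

Tue: 6:29 AM–4:48 PM = 10 h 19 min; less 30 min break → 9 h 49 min
Wed: 8:38 AM–5:20 PM = 8 h 42 min; less 30 min break → 8 h 12 min
Thu: 7:36 AM–7:02 PM = 11 h 26 min; less 30 min break → 10 h 56 min
Tue reg 9 h 49 min / OT 0 h 0 min; Wed reg 8 h 12 min / OT 0 h 0 min; Thu reg 10 h 0 min / OT 0 h 56 min.
Totals: regular 28 h 1 min, overtime 0 h 56 min.

Regular 28.02 hours, overtime 0.93 hours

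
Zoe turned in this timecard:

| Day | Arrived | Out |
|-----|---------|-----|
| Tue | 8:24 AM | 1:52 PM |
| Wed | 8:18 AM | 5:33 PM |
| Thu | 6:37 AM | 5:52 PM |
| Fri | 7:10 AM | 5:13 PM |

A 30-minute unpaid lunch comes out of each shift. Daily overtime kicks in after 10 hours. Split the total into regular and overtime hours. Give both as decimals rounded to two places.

Tue: 8:24 AM–1:52 PM = 5 h 28 min; less 30 min break → 4 h 58 min
Wed: 8:18 AM–5:33 PM = 9 h 15 min; less 30 min break → 8 h 45 min
Thu: 6:37 AM–5:52 PM = 11 h 15 min; less 30 min break → 10 h 45 min
Fri: 7:10 AM–5:13 PM = 10 h 3 min; less 30 min break → 9 h 33 min
Tue reg 4 h 58 min / OT 0 h 0 min; Wed reg 8 h 45 min / OT 0 h 0 min; Thu reg 10 h 0 min / OT 0 h 45 min; Fri reg 9 h 33 min / OT 0 h 0 min.
Totals: regular 33 h 16 min, overtime 0 h 45 min.

Regular 33.27 hours, overtime 0.75 hours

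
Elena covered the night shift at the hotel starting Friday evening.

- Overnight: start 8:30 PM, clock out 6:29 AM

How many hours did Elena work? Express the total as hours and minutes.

Overnight: 8:30 PM → midnight = 3 h 30 min; midnight → 6:29 AM = 6 h 29 min; span 9 h 59 min

9 h 59 min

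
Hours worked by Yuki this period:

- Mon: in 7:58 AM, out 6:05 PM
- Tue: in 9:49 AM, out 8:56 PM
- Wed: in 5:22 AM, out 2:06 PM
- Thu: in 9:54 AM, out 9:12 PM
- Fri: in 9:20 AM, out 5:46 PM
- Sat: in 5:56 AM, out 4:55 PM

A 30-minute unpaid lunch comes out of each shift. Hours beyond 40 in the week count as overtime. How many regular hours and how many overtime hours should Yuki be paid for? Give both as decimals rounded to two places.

Regular 40.00 hours, overtime 17.68 hours

Mon: 7:58 AM–6:05 PM = 10 h 7 min; less 30 min break → 9 h 37 min
Tue: 9:49 AM–8:56 PM = 11 h 7 min; less 30 min break → 10 h 37 min
Wed: 5:22 AM–2:06 PM = 8 h 44 min; less 30 min break → 8 h 14 min
Thu: 9:54 AM–9:12 PM = 11 h 18 min; less 30 min break → 10 h 48 min
Fri: 9:20 AM–5:46 PM = 8 h 26 min; less 30 min break → 7 h 56 min
Sat: 5:56 AM–4:55 PM = 10 h 59 min; less 30 min break → 10 h 29 min
Total worked: 57 h 41 min = 57.68 h.
Threshold 40 h → overtime 17 h 41 min, regular 40 h 0 min.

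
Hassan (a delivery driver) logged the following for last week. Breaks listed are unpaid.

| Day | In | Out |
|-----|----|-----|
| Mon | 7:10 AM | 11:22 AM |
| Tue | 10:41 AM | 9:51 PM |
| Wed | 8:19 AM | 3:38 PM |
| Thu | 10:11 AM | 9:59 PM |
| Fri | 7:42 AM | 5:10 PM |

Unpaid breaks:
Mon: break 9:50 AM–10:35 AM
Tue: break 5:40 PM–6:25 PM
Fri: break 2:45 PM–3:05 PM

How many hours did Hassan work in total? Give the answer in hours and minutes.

Mon: 7:10 AM–11:22 AM = 4 h 12 min; less 45 min break → 3 h 27 min
Tue: 10:41 AM–9:51 PM = 11 h 10 min; less 45 min break → 10 h 25 min
Wed: 8:19 AM–3:38 PM = 7 h 19 min
Thu: 10:11 AM–9:59 PM = 11 h 48 min
Fri: 7:42 AM–5:10 PM = 9 h 28 min; less 20 min break → 9 h 8 min
Total: 3 h 27 min + 10 h 25 min + 7 h 19 min + 11 h 48 min + 9 h 8 min = 42 h 7 min.

42 h 7 min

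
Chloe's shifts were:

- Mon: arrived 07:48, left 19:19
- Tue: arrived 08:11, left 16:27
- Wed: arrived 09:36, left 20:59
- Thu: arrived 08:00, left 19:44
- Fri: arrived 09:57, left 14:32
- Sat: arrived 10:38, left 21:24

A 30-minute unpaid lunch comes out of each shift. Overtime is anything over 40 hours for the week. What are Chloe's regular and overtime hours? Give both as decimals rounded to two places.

Mon: 07:48–19:19 = 11 h 31 min; less 30 min break → 11 h 1 min
Tue: 08:11–16:27 = 8 h 16 min; less 30 min break → 7 h 46 min
Wed: 09:36–20:59 = 11 h 23 min; less 30 min break → 10 h 53 min
Thu: 08:00–19:44 = 11 h 44 min; less 30 min break → 11 h 14 min
Fri: 09:57–14:32 = 4 h 35 min; less 30 min break → 4 h 5 min
Sat: 10:38–21:24 = 10 h 46 min; less 30 min break → 10 h 16 min
Total worked: 55 h 15 min = 55.25 h.
Threshold 40 h → overtime 15 h 15 min, regular 40 h 0 min.

Regular 40.00 hours, overtime 15.25 hours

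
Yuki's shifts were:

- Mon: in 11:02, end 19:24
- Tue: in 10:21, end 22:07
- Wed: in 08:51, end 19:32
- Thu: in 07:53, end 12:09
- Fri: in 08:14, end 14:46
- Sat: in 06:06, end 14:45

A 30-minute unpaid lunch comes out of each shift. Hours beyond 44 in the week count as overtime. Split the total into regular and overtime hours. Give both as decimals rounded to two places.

Mon: 11:02–19:24 = 8 h 22 min; less 30 min break → 7 h 52 min
Tue: 10:21–22:07 = 11 h 46 min; less 30 min break → 11 h 16 min
Wed: 08:51–19:32 = 10 h 41 min; less 30 min break → 10 h 11 min
Thu: 07:53–12:09 = 4 h 16 min; less 30 min break → 3 h 46 min
Fri: 08:14–14:46 = 6 h 32 min; less 30 min break → 6 h 2 min
Sat: 06:06–14:45 = 8 h 39 min; less 30 min break → 8 h 9 min
Total worked: 47 h 16 min = 47.27 h.
Threshold 44 h → overtime 3 h 16 min, regular 44 h 0 min.

Regular 44.00 hours, overtime 3.27 hours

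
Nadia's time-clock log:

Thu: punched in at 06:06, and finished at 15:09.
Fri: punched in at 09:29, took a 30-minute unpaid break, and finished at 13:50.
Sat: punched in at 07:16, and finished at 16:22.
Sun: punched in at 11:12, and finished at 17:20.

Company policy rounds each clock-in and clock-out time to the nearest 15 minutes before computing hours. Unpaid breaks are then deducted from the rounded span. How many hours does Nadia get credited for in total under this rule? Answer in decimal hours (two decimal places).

Thu: in 06:06→06:00, out 15:09→15:15; 9 h 15 min
Fri: in 09:29→09:30, out 13:50→13:45; 4 h 15 min − 30 min = 3 h 45 min
Sat: in 07:16→07:15, out 16:22→16:15; 9 h 0 min
Sun: in 11:12→11:15, out 17:20→17:15; 6 h 0 min
Total credited: 28 h 0 min.

28.00 hours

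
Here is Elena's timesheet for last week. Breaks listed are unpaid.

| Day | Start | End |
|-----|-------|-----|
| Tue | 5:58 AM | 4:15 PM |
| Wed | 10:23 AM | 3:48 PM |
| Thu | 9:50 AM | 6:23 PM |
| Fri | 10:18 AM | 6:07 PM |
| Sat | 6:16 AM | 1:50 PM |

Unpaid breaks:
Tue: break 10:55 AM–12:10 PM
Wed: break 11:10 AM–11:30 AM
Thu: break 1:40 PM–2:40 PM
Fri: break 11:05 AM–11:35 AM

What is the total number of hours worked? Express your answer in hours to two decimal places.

Tue: 5:58 AM–4:15 PM = 10 h 17 min; less 75 min break → 9 h 2 min
Wed: 10:23 AM–3:48 PM = 5 h 25 min; less 20 min break → 5 h 5 min
Thu: 9:50 AM–6:23 PM = 8 h 33 min; less 60 min break → 7 h 33 min
Fri: 10:18 AM–6:07 PM = 7 h 49 min; less 30 min break → 7 h 19 min
Sat: 6:16 AM–1:50 PM = 7 h 34 min
Total: 9 h 2 min + 5 h 5 min + 7 h 33 min + 7 h 19 min + 7 h 34 min = 36 h 33 min.

36.55 hours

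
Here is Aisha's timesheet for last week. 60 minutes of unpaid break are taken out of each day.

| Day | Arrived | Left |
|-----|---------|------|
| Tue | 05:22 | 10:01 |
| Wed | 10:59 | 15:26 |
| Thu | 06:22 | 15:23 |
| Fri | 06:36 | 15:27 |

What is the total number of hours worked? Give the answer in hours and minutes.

22 h 58 min

Tue: 05:22–10:01 = 4 h 39 min; less 60 min break → 3 h 39 min
Wed: 10:59–15:26 = 4 h 27 min; less 60 min break → 3 h 27 min
Thu: 06:22–15:23 = 9 h 1 min; less 60 min break → 8 h 1 min
Fri: 06:36–15:27 = 8 h 51 min; less 60 min break → 7 h 51 min
Total: 3 h 39 min + 3 h 27 min + 8 h 1 min + 7 h 51 min = 22 h 58 min.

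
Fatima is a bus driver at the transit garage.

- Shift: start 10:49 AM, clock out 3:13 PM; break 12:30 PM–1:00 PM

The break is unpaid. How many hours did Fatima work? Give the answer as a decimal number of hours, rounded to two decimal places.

3.90 hours

Shift: 10:49 AM–3:13 PM = 4 h 24 min; less 30 min break → 3 h 54 min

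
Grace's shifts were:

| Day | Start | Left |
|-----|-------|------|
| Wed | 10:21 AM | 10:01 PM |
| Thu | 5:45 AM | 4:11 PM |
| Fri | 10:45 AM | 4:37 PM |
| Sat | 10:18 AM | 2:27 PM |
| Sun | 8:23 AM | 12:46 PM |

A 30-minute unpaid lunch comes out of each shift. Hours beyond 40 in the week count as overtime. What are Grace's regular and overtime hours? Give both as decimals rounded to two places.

Wed: 10:21 AM–10:01 PM = 11 h 40 min; less 30 min break → 11 h 10 min
Thu: 5:45 AM–4:11 PM = 10 h 26 min; less 30 min break → 9 h 56 min
Fri: 10:45 AM–4:37 PM = 5 h 52 min; less 30 min break → 5 h 22 min
Sat: 10:18 AM–2:27 PM = 4 h 9 min; less 30 min break → 3 h 39 min
Sun: 8:23 AM–12:46 PM = 4 h 23 min; less 30 min break → 3 h 53 min
Total worked: 34 h 0 min = 34.00 h.
Threshold 40 h → overtime 0 h 0 min, regular 34 h 0 min.

Regular 34.00 hours, overtime 0.00 hours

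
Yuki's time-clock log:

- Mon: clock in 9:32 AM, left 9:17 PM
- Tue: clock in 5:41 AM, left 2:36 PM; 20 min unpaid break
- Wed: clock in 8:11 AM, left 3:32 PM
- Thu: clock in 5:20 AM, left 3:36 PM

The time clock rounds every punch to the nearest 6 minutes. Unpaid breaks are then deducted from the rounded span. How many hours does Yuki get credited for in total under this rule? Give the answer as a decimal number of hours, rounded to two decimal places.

37.97 hours

Mon: in 9:32 AM→9:30 AM, out 9:17 PM→9:18 PM; 11 h 48 min
Tue: in 5:41 AM→5:42 AM, out 2:36 PM→2:36 PM; 8 h 54 min − 20 min = 8 h 34 min
Wed: in 8:11 AM→8:12 AM, out 3:32 PM→3:30 PM; 7 h 18 min
Thu: in 5:20 AM→5:18 AM, out 3:36 PM→3:36 PM; 10 h 18 min
Total credited: 37 h 58 min.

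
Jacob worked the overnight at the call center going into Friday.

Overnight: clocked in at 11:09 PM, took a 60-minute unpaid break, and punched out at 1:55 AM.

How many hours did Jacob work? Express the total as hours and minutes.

1 h 46 min

Overnight: 11:09 PM → midnight = 0 h 51 min; midnight → 1:55 AM = 1 h 55 min; span 2 h 46 min; less 60 min break → 1 h 46 min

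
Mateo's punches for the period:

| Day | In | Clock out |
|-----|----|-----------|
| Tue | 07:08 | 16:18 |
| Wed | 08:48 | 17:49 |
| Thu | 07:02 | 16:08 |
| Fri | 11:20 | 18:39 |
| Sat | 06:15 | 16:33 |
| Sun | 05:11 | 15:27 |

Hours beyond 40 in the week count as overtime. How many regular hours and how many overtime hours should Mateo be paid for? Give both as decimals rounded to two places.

Tue: 07:08–16:18 = 9 h 10 min
Wed: 08:48–17:49 = 9 h 1 min
Thu: 07:02–16:08 = 9 h 6 min
Fri: 11:20–18:39 = 7 h 19 min
Sat: 06:15–16:33 = 10 h 18 min
Sun: 05:11–15:27 = 10 h 16 min
Total worked: 55 h 10 min = 55.17 h.
Threshold 40 h → overtime 15 h 10 min, regular 40 h 0 min.

Regular 40.00 hours, overtime 15.17 hours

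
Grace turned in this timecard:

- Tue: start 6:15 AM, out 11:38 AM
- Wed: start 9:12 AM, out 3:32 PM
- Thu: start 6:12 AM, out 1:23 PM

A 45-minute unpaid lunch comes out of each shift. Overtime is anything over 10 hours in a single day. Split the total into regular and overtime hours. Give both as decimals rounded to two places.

Regular 16.65 hours, overtime 0.00 hours

Tue: 6:15 AM–11:38 AM = 5 h 23 min; less 45 min break → 4 h 38 min
Wed: 9:12 AM–3:32 PM = 6 h 20 min; less 45 min break → 5 h 35 min
Thu: 6:12 AM–1:23 PM = 7 h 11 min; less 45 min break → 6 h 26 min
Tue reg 4 h 38 min / OT 0 h 0 min; Wed reg 5 h 35 min / OT 0 h 0 min; Thu reg 6 h 26 min / OT 0 h 0 min.
Totals: regular 16 h 39 min, overtime 0 h 0 min.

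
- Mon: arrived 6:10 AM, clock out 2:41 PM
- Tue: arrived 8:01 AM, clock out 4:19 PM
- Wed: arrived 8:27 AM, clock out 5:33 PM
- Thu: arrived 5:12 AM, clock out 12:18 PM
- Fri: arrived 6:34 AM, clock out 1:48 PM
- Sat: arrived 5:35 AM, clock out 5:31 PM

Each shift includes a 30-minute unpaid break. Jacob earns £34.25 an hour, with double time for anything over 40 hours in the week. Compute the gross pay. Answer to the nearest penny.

Mon: 6:10 AM–2:41 PM = 8 h 31 min; less 30 min break → 8 h 1 min
Tue: 8:01 AM–4:19 PM = 8 h 18 min; less 30 min break → 7 h 48 min
Wed: 8:27 AM–5:33 PM = 9 h 6 min; less 30 min break → 8 h 36 min
Thu: 5:12 AM–12:18 PM = 7 h 6 min; less 30 min break → 6 h 36 min
Fri: 6:34 AM–1:48 PM = 7 h 14 min; less 30 min break → 6 h 44 min
Sat: 5:35 AM–5:31 PM = 11 h 56 min; less 30 min break → 11 h 26 min
Total worked: 49 h 11 min = 2951 min.
Regular 40 h 0 min = 2400 min at £34.25/h; overtime 9 h 11 min = 551 min at £68.50/h.
Pay = (2400 × £34.25 + 551 × £68.50) ÷ 60 = £1999.06.

£1999.06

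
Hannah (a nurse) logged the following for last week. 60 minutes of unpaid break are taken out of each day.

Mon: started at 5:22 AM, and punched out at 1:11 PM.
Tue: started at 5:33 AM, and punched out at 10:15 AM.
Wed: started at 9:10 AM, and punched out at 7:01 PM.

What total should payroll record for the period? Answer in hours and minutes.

19 h 22 min

Mon: 5:22 AM–1:11 PM = 7 h 49 min; less 60 min break → 6 h 49 min
Tue: 5:33 AM–10:15 AM = 4 h 42 min; less 60 min break → 3 h 42 min
Wed: 9:10 AM–7:01 PM = 9 h 51 min; less 60 min break → 8 h 51 min
Total: 6 h 49 min + 3 h 42 min + 8 h 51 min = 19 h 22 min.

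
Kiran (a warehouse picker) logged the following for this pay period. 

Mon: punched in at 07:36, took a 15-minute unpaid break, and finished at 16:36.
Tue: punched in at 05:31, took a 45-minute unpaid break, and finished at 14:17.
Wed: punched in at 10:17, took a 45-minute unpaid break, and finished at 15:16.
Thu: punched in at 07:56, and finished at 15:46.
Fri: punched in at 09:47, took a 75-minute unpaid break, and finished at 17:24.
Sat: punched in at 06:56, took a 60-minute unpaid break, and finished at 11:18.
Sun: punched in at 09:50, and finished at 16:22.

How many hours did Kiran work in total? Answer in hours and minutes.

45 h 6 min

Mon: 07:36–16:36 = 9 h 0 min; less 15 min break → 8 h 45 min
Tue: 05:31–14:17 = 8 h 46 min; less 45 min break → 8 h 1 min
Wed: 10:17–15:16 = 4 h 59 min; less 45 min break → 4 h 14 min
Thu: 07:56–15:46 = 7 h 50 min
Fri: 09:47–17:24 = 7 h 37 min; less 75 min break → 6 h 22 min
Sat: 06:56–11:18 = 4 h 22 min; less 60 min break → 3 h 22 min
Sun: 09:50–16:22 = 6 h 32 min
Total: 8 h 45 min + 8 h 1 min + 4 h 14 min + 7 h 50 min + 6 h 22 min + 3 h 22 min + 6 h 32 min = 45 h 6 min.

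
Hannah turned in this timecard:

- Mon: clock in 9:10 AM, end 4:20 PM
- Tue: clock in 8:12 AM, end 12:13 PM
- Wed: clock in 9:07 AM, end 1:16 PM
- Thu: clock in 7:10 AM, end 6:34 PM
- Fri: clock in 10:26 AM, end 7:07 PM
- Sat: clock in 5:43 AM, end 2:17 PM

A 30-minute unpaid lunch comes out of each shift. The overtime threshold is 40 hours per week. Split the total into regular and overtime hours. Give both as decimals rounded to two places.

Mon: 9:10 AM–4:20 PM = 7 h 10 min; less 30 min break → 6 h 40 min
Tue: 8:12 AM–12:13 PM = 4 h 1 min; less 30 min break → 3 h 31 min
Wed: 9:07 AM–1:16 PM = 4 h 9 min; less 30 min break → 3 h 39 min
Thu: 7:10 AM–6:34 PM = 11 h 24 min; less 30 min break → 10 h 54 min
Fri: 10:26 AM–7:07 PM = 8 h 41 min; less 30 min break → 8 h 11 min
Sat: 5:43 AM–2:17 PM = 8 h 34 min; less 30 min break → 8 h 4 min
Total worked: 40 h 59 min = 40.98 h.
Threshold 40 h → overtime 0 h 59 min, regular 40 h 0 min.

Regular 40.00 hours, overtime 0.98 hours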